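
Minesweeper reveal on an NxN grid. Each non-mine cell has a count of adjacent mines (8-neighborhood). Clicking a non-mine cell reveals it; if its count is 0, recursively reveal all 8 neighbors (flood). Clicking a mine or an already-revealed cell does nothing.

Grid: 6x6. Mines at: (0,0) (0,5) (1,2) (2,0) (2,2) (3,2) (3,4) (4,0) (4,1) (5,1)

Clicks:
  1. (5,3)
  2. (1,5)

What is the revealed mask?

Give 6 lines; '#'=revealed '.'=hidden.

Click 1 (5,3) count=0: revealed 8 new [(4,2) (4,3) (4,4) (4,5) (5,2) (5,3) (5,4) (5,5)] -> total=8
Click 2 (1,5) count=1: revealed 1 new [(1,5)] -> total=9

Answer: ......
.....#
......
......
..####
..####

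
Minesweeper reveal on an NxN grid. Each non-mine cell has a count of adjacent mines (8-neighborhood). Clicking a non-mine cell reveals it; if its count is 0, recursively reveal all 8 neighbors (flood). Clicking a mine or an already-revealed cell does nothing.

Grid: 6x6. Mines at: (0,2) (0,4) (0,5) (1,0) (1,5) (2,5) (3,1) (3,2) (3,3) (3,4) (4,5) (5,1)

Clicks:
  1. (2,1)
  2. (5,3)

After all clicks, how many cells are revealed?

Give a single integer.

Answer: 7

Derivation:
Click 1 (2,1) count=3: revealed 1 new [(2,1)] -> total=1
Click 2 (5,3) count=0: revealed 6 new [(4,2) (4,3) (4,4) (5,2) (5,3) (5,4)] -> total=7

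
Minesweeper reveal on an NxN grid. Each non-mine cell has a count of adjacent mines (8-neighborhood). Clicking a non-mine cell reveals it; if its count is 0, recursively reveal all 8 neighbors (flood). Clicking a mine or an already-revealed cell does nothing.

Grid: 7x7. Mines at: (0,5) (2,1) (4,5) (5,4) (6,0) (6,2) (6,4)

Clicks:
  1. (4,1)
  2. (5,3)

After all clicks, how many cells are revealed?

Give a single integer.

Click 1 (4,1) count=0: revealed 33 new [(0,0) (0,1) (0,2) (0,3) (0,4) (1,0) (1,1) (1,2) (1,3) (1,4) (1,5) (1,6) (2,2) (2,3) (2,4) (2,5) (2,6) (3,0) (3,1) (3,2) (3,3) (3,4) (3,5) (3,6) (4,0) (4,1) (4,2) (4,3) (4,4) (5,0) (5,1) (5,2) (5,3)] -> total=33
Click 2 (5,3) count=3: revealed 0 new [(none)] -> total=33

Answer: 33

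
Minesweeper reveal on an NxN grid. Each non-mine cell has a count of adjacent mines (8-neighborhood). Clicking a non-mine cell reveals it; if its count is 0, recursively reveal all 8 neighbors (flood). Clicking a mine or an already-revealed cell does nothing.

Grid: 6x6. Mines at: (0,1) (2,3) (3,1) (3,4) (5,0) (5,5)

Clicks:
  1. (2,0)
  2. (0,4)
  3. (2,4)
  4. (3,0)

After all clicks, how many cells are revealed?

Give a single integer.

Answer: 12

Derivation:
Click 1 (2,0) count=1: revealed 1 new [(2,0)] -> total=1
Click 2 (0,4) count=0: revealed 10 new [(0,2) (0,3) (0,4) (0,5) (1,2) (1,3) (1,4) (1,5) (2,4) (2,5)] -> total=11
Click 3 (2,4) count=2: revealed 0 new [(none)] -> total=11
Click 4 (3,0) count=1: revealed 1 new [(3,0)] -> total=12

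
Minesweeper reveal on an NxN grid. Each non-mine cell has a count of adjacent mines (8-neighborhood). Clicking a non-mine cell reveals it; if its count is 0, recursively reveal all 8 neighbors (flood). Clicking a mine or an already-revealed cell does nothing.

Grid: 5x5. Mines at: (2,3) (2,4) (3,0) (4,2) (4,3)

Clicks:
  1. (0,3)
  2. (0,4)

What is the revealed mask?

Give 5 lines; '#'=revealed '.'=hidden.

Click 1 (0,3) count=0: revealed 13 new [(0,0) (0,1) (0,2) (0,3) (0,4) (1,0) (1,1) (1,2) (1,3) (1,4) (2,0) (2,1) (2,2)] -> total=13
Click 2 (0,4) count=0: revealed 0 new [(none)] -> total=13

Answer: #####
#####
###..
.....
.....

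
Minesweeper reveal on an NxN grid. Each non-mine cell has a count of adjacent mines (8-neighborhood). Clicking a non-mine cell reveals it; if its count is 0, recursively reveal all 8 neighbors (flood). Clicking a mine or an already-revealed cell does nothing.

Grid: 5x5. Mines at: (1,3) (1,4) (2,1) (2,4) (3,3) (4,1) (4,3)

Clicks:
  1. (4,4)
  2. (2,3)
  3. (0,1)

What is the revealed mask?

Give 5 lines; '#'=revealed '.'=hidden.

Answer: ###..
###..
...#.
.....
....#

Derivation:
Click 1 (4,4) count=2: revealed 1 new [(4,4)] -> total=1
Click 2 (2,3) count=4: revealed 1 new [(2,3)] -> total=2
Click 3 (0,1) count=0: revealed 6 new [(0,0) (0,1) (0,2) (1,0) (1,1) (1,2)] -> total=8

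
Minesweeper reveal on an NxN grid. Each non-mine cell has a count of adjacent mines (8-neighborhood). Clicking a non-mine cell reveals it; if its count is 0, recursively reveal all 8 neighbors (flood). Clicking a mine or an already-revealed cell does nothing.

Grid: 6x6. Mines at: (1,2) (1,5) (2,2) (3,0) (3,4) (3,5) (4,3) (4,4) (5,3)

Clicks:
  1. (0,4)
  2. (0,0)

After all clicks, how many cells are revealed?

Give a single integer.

Click 1 (0,4) count=1: revealed 1 new [(0,4)] -> total=1
Click 2 (0,0) count=0: revealed 6 new [(0,0) (0,1) (1,0) (1,1) (2,0) (2,1)] -> total=7

Answer: 7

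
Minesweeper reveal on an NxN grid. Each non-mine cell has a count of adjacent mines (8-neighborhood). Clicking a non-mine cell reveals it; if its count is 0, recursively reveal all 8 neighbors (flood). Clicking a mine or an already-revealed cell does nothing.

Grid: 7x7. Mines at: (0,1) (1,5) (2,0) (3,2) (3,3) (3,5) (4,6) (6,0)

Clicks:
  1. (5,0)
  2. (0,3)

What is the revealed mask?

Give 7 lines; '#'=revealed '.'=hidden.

Answer: ..###..
..###..
..###..
.......
.......
#......
.......

Derivation:
Click 1 (5,0) count=1: revealed 1 new [(5,0)] -> total=1
Click 2 (0,3) count=0: revealed 9 new [(0,2) (0,3) (0,4) (1,2) (1,3) (1,4) (2,2) (2,3) (2,4)] -> total=10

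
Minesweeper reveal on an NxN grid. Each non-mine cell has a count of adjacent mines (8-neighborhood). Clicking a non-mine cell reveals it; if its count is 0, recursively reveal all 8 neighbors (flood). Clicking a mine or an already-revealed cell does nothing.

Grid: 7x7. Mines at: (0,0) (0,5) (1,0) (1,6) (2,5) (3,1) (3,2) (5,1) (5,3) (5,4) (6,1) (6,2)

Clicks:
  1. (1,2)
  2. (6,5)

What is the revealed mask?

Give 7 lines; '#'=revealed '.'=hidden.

Click 1 (1,2) count=0: revealed 12 new [(0,1) (0,2) (0,3) (0,4) (1,1) (1,2) (1,3) (1,4) (2,1) (2,2) (2,3) (2,4)] -> total=12
Click 2 (6,5) count=1: revealed 1 new [(6,5)] -> total=13

Answer: .####..
.####..
.####..
.......
.......
.......
.....#.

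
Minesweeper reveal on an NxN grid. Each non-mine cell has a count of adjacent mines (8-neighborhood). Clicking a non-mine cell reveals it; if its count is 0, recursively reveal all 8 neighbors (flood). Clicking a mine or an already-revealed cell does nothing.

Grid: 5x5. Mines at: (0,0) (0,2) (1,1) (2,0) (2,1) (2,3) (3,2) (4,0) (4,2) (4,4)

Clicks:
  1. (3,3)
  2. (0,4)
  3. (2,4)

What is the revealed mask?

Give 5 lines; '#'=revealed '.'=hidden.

Answer: ...##
...##
....#
...#.
.....

Derivation:
Click 1 (3,3) count=4: revealed 1 new [(3,3)] -> total=1
Click 2 (0,4) count=0: revealed 4 new [(0,3) (0,4) (1,3) (1,4)] -> total=5
Click 3 (2,4) count=1: revealed 1 new [(2,4)] -> total=6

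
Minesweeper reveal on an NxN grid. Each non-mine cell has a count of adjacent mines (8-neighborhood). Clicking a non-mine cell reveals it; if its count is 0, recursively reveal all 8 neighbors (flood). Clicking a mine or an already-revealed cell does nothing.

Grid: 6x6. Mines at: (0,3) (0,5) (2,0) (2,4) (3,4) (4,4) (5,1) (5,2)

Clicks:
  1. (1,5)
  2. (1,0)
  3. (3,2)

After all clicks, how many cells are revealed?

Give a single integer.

Answer: 14

Derivation:
Click 1 (1,5) count=2: revealed 1 new [(1,5)] -> total=1
Click 2 (1,0) count=1: revealed 1 new [(1,0)] -> total=2
Click 3 (3,2) count=0: revealed 12 new [(1,1) (1,2) (1,3) (2,1) (2,2) (2,3) (3,1) (3,2) (3,3) (4,1) (4,2) (4,3)] -> total=14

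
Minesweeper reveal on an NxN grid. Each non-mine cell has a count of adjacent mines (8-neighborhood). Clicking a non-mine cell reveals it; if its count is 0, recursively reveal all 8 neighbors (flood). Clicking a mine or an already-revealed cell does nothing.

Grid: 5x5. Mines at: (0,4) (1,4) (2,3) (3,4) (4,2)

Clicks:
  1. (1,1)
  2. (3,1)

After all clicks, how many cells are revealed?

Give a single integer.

Answer: 16

Derivation:
Click 1 (1,1) count=0: revealed 16 new [(0,0) (0,1) (0,2) (0,3) (1,0) (1,1) (1,2) (1,3) (2,0) (2,1) (2,2) (3,0) (3,1) (3,2) (4,0) (4,1)] -> total=16
Click 2 (3,1) count=1: revealed 0 new [(none)] -> total=16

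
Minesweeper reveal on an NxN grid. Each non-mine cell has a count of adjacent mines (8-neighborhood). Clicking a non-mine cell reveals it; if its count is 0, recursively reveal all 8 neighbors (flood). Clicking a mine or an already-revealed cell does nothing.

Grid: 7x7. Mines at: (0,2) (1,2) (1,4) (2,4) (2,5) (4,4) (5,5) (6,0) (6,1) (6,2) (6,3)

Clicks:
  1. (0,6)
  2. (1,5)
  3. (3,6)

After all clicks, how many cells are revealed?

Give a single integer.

Click 1 (0,6) count=0: revealed 4 new [(0,5) (0,6) (1,5) (1,6)] -> total=4
Click 2 (1,5) count=3: revealed 0 new [(none)] -> total=4
Click 3 (3,6) count=1: revealed 1 new [(3,6)] -> total=5

Answer: 5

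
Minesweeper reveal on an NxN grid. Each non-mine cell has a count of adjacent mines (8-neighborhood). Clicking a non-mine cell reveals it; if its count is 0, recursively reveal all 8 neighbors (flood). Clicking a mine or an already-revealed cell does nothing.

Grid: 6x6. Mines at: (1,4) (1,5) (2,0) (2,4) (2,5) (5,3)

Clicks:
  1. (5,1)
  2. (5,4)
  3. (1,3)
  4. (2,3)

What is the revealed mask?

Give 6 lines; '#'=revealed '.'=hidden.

Click 1 (5,1) count=0: revealed 22 new [(0,0) (0,1) (0,2) (0,3) (1,0) (1,1) (1,2) (1,3) (2,1) (2,2) (2,3) (3,0) (3,1) (3,2) (3,3) (4,0) (4,1) (4,2) (4,3) (5,0) (5,1) (5,2)] -> total=22
Click 2 (5,4) count=1: revealed 1 new [(5,4)] -> total=23
Click 3 (1,3) count=2: revealed 0 new [(none)] -> total=23
Click 4 (2,3) count=2: revealed 0 new [(none)] -> total=23

Answer: ####..
####..
.###..
####..
####..
###.#.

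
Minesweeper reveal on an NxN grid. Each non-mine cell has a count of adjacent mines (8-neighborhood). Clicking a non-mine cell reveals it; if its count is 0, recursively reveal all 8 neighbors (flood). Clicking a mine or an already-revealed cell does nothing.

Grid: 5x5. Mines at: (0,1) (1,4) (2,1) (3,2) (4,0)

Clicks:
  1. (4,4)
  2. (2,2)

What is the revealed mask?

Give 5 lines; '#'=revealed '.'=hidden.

Click 1 (4,4) count=0: revealed 6 new [(2,3) (2,4) (3,3) (3,4) (4,3) (4,4)] -> total=6
Click 2 (2,2) count=2: revealed 1 new [(2,2)] -> total=7

Answer: .....
.....
..###
...##
...##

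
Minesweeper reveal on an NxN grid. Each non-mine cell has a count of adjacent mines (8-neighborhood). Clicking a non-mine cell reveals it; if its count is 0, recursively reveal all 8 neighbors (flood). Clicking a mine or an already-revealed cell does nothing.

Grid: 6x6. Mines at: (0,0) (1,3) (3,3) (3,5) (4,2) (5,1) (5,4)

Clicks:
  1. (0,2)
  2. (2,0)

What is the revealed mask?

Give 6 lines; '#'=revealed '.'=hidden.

Answer: ..#...
###...
###...
###...
##....
......

Derivation:
Click 1 (0,2) count=1: revealed 1 new [(0,2)] -> total=1
Click 2 (2,0) count=0: revealed 11 new [(1,0) (1,1) (1,2) (2,0) (2,1) (2,2) (3,0) (3,1) (3,2) (4,0) (4,1)] -> total=12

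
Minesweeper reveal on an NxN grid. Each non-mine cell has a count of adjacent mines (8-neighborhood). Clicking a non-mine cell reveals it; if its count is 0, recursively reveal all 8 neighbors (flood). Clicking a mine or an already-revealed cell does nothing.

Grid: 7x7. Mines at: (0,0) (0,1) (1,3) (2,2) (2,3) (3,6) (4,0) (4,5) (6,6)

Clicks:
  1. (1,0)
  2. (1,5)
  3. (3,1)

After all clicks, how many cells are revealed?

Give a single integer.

Answer: 11

Derivation:
Click 1 (1,0) count=2: revealed 1 new [(1,0)] -> total=1
Click 2 (1,5) count=0: revealed 9 new [(0,4) (0,5) (0,6) (1,4) (1,5) (1,6) (2,4) (2,5) (2,6)] -> total=10
Click 3 (3,1) count=2: revealed 1 new [(3,1)] -> total=11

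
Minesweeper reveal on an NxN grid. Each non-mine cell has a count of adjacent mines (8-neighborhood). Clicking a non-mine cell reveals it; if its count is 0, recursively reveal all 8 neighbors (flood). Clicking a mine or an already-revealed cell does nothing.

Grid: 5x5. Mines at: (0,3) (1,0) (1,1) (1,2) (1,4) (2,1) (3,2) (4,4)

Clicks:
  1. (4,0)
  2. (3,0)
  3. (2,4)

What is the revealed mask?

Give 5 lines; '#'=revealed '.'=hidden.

Answer: .....
.....
....#
##...
##...

Derivation:
Click 1 (4,0) count=0: revealed 4 new [(3,0) (3,1) (4,0) (4,1)] -> total=4
Click 2 (3,0) count=1: revealed 0 new [(none)] -> total=4
Click 3 (2,4) count=1: revealed 1 new [(2,4)] -> total=5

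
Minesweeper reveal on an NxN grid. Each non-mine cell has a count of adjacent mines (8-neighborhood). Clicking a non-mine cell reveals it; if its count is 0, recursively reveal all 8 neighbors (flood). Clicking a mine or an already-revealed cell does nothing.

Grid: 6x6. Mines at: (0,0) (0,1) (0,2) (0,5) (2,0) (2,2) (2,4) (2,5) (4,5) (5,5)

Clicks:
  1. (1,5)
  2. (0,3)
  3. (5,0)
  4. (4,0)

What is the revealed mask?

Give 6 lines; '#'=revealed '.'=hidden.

Answer: ...#..
.....#
......
#####.
#####.
#####.

Derivation:
Click 1 (1,5) count=3: revealed 1 new [(1,5)] -> total=1
Click 2 (0,3) count=1: revealed 1 new [(0,3)] -> total=2
Click 3 (5,0) count=0: revealed 15 new [(3,0) (3,1) (3,2) (3,3) (3,4) (4,0) (4,1) (4,2) (4,3) (4,4) (5,0) (5,1) (5,2) (5,3) (5,4)] -> total=17
Click 4 (4,0) count=0: revealed 0 new [(none)] -> total=17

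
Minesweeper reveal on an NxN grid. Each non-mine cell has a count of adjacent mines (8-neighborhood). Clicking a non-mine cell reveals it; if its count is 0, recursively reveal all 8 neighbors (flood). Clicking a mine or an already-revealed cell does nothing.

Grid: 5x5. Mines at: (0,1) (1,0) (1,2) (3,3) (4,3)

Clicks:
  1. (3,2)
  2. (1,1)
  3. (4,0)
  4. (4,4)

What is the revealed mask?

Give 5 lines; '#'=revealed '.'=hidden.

Click 1 (3,2) count=2: revealed 1 new [(3,2)] -> total=1
Click 2 (1,1) count=3: revealed 1 new [(1,1)] -> total=2
Click 3 (4,0) count=0: revealed 8 new [(2,0) (2,1) (2,2) (3,0) (3,1) (4,0) (4,1) (4,2)] -> total=10
Click 4 (4,4) count=2: revealed 1 new [(4,4)] -> total=11

Answer: .....
.#...
###..
###..
###.#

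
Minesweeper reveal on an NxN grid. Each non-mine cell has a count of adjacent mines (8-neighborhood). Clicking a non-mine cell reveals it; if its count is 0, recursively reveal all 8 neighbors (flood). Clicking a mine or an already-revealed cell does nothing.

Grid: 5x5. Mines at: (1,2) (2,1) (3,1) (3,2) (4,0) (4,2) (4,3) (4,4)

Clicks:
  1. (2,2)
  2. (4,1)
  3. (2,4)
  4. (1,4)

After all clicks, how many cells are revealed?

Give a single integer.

Answer: 10

Derivation:
Click 1 (2,2) count=4: revealed 1 new [(2,2)] -> total=1
Click 2 (4,1) count=4: revealed 1 new [(4,1)] -> total=2
Click 3 (2,4) count=0: revealed 8 new [(0,3) (0,4) (1,3) (1,4) (2,3) (2,4) (3,3) (3,4)] -> total=10
Click 4 (1,4) count=0: revealed 0 new [(none)] -> total=10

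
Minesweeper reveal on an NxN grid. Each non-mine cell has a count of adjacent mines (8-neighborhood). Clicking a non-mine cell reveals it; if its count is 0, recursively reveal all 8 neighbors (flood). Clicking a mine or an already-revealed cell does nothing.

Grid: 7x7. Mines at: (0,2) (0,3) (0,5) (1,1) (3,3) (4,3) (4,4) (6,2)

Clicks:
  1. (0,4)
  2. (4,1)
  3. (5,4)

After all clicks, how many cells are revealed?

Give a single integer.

Answer: 16

Derivation:
Click 1 (0,4) count=2: revealed 1 new [(0,4)] -> total=1
Click 2 (4,1) count=0: revealed 14 new [(2,0) (2,1) (2,2) (3,0) (3,1) (3,2) (4,0) (4,1) (4,2) (5,0) (5,1) (5,2) (6,0) (6,1)] -> total=15
Click 3 (5,4) count=2: revealed 1 new [(5,4)] -> total=16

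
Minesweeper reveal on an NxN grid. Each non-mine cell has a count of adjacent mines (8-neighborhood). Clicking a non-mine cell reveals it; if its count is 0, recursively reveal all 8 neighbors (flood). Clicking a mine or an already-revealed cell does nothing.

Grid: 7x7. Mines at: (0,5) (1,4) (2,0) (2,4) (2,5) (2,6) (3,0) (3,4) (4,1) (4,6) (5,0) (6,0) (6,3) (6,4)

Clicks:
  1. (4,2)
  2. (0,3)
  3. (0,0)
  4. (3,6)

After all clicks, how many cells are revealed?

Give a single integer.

Click 1 (4,2) count=1: revealed 1 new [(4,2)] -> total=1
Click 2 (0,3) count=1: revealed 1 new [(0,3)] -> total=2
Click 3 (0,0) count=0: revealed 13 new [(0,0) (0,1) (0,2) (1,0) (1,1) (1,2) (1,3) (2,1) (2,2) (2,3) (3,1) (3,2) (3,3)] -> total=15
Click 4 (3,6) count=3: revealed 1 new [(3,6)] -> total=16

Answer: 16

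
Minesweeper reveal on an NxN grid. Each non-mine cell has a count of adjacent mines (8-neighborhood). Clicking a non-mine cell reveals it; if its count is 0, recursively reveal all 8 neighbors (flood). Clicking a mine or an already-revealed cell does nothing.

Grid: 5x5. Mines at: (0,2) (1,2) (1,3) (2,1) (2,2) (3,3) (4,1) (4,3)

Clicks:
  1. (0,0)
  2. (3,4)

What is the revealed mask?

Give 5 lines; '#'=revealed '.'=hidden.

Click 1 (0,0) count=0: revealed 4 new [(0,0) (0,1) (1,0) (1,1)] -> total=4
Click 2 (3,4) count=2: revealed 1 new [(3,4)] -> total=5

Answer: ##...
##...
.....
....#
.....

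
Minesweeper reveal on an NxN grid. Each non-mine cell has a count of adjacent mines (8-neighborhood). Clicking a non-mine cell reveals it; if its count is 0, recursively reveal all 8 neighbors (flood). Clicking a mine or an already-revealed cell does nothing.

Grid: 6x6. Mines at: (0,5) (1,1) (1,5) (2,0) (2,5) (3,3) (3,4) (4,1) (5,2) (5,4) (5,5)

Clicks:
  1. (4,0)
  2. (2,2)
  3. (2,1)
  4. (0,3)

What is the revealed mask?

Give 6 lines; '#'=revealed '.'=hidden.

Click 1 (4,0) count=1: revealed 1 new [(4,0)] -> total=1
Click 2 (2,2) count=2: revealed 1 new [(2,2)] -> total=2
Click 3 (2,1) count=2: revealed 1 new [(2,1)] -> total=3
Click 4 (0,3) count=0: revealed 8 new [(0,2) (0,3) (0,4) (1,2) (1,3) (1,4) (2,3) (2,4)] -> total=11

Answer: ..###.
..###.
.####.
......
#.....
......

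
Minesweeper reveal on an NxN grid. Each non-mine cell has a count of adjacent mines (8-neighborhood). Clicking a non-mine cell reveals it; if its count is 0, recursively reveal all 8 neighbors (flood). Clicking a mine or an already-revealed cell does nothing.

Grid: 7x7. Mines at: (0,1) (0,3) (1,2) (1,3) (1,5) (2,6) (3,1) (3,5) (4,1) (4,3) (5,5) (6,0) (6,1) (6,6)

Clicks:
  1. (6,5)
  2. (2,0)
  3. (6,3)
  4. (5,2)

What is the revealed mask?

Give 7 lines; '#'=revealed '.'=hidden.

Click 1 (6,5) count=2: revealed 1 new [(6,5)] -> total=1
Click 2 (2,0) count=1: revealed 1 new [(2,0)] -> total=2
Click 3 (6,3) count=0: revealed 6 new [(5,2) (5,3) (5,4) (6,2) (6,3) (6,4)] -> total=8
Click 4 (5,2) count=3: revealed 0 new [(none)] -> total=8

Answer: .......
.......
#......
.......
.......
..###..
..####.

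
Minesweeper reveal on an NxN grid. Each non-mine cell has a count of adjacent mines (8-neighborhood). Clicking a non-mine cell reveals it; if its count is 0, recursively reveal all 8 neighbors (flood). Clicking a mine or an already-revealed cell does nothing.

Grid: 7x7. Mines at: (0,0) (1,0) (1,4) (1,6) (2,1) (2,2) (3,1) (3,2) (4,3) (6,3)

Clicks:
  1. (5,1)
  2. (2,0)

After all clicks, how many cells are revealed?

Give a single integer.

Click 1 (5,1) count=0: revealed 9 new [(4,0) (4,1) (4,2) (5,0) (5,1) (5,2) (6,0) (6,1) (6,2)] -> total=9
Click 2 (2,0) count=3: revealed 1 new [(2,0)] -> total=10

Answer: 10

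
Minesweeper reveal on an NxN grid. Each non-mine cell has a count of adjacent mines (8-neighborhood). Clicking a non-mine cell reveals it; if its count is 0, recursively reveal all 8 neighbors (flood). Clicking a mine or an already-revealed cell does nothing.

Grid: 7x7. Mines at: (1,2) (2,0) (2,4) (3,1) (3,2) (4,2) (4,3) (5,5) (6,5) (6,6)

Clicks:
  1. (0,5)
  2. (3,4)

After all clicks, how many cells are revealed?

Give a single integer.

Click 1 (0,5) count=0: revealed 14 new [(0,3) (0,4) (0,5) (0,6) (1,3) (1,4) (1,5) (1,6) (2,5) (2,6) (3,5) (3,6) (4,5) (4,6)] -> total=14
Click 2 (3,4) count=2: revealed 1 new [(3,4)] -> total=15

Answer: 15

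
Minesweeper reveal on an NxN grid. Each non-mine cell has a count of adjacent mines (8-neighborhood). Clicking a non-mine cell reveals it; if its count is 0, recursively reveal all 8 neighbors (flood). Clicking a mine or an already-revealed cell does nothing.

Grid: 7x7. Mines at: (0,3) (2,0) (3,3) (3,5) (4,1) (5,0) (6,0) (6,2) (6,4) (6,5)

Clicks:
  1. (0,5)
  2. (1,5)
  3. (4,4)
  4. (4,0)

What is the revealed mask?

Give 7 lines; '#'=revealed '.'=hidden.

Answer: ....###
....###
....###
.......
#...#..
.......
.......

Derivation:
Click 1 (0,5) count=0: revealed 9 new [(0,4) (0,5) (0,6) (1,4) (1,5) (1,6) (2,4) (2,5) (2,6)] -> total=9
Click 2 (1,5) count=0: revealed 0 new [(none)] -> total=9
Click 3 (4,4) count=2: revealed 1 new [(4,4)] -> total=10
Click 4 (4,0) count=2: revealed 1 new [(4,0)] -> total=11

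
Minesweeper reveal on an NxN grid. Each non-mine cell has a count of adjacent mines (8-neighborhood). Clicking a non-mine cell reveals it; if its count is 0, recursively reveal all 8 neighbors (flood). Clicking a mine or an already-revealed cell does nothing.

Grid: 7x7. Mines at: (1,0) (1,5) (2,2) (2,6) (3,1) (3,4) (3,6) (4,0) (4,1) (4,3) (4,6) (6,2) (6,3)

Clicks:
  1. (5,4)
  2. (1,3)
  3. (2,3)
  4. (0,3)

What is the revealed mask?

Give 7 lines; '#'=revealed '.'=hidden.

Click 1 (5,4) count=2: revealed 1 new [(5,4)] -> total=1
Click 2 (1,3) count=1: revealed 1 new [(1,3)] -> total=2
Click 3 (2,3) count=2: revealed 1 new [(2,3)] -> total=3
Click 4 (0,3) count=0: revealed 7 new [(0,1) (0,2) (0,3) (0,4) (1,1) (1,2) (1,4)] -> total=10

Answer: .####..
.####..
...#...
.......
.......
....#..
.......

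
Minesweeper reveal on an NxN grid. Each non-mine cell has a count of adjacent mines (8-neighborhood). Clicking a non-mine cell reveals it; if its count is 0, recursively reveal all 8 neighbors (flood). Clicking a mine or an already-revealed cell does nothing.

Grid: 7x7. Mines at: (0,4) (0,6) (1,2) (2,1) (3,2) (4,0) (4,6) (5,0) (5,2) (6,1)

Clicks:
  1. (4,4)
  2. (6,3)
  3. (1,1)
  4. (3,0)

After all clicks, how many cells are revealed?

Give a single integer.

Answer: 25

Derivation:
Click 1 (4,4) count=0: revealed 23 new [(1,3) (1,4) (1,5) (1,6) (2,3) (2,4) (2,5) (2,6) (3,3) (3,4) (3,5) (3,6) (4,3) (4,4) (4,5) (5,3) (5,4) (5,5) (5,6) (6,3) (6,4) (6,5) (6,6)] -> total=23
Click 2 (6,3) count=1: revealed 0 new [(none)] -> total=23
Click 3 (1,1) count=2: revealed 1 new [(1,1)] -> total=24
Click 4 (3,0) count=2: revealed 1 new [(3,0)] -> total=25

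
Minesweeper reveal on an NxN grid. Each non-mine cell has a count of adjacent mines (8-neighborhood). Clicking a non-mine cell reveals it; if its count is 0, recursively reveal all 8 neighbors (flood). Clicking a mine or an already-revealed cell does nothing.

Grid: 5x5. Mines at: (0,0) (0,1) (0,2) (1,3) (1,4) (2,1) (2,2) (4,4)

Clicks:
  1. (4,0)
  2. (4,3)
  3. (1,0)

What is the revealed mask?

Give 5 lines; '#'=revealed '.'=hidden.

Answer: .....
#....
.....
####.
####.

Derivation:
Click 1 (4,0) count=0: revealed 8 new [(3,0) (3,1) (3,2) (3,3) (4,0) (4,1) (4,2) (4,3)] -> total=8
Click 2 (4,3) count=1: revealed 0 new [(none)] -> total=8
Click 3 (1,0) count=3: revealed 1 new [(1,0)] -> total=9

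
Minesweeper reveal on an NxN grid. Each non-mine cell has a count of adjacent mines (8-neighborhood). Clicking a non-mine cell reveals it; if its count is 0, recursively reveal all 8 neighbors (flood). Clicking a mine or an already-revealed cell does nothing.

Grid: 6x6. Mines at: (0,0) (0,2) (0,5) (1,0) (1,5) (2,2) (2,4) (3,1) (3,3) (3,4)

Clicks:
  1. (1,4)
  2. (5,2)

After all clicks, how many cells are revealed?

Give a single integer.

Answer: 13

Derivation:
Click 1 (1,4) count=3: revealed 1 new [(1,4)] -> total=1
Click 2 (5,2) count=0: revealed 12 new [(4,0) (4,1) (4,2) (4,3) (4,4) (4,5) (5,0) (5,1) (5,2) (5,3) (5,4) (5,5)] -> total=13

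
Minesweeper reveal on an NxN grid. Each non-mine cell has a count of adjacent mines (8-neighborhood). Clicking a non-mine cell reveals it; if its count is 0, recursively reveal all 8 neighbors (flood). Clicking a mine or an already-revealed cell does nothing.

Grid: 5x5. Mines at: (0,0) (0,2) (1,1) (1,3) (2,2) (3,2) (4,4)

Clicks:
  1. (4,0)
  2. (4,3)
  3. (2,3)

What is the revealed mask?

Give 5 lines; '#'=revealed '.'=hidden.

Answer: .....
.....
##.#.
##...
##.#.

Derivation:
Click 1 (4,0) count=0: revealed 6 new [(2,0) (2,1) (3,0) (3,1) (4,0) (4,1)] -> total=6
Click 2 (4,3) count=2: revealed 1 new [(4,3)] -> total=7
Click 3 (2,3) count=3: revealed 1 new [(2,3)] -> total=8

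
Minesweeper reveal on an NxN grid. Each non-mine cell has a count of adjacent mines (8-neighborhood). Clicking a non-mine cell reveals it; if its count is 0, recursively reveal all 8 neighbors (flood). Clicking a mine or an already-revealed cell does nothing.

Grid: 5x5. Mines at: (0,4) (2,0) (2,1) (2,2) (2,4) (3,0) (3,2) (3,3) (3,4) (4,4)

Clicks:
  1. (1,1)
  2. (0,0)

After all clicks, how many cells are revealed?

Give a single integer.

Click 1 (1,1) count=3: revealed 1 new [(1,1)] -> total=1
Click 2 (0,0) count=0: revealed 7 new [(0,0) (0,1) (0,2) (0,3) (1,0) (1,2) (1,3)] -> total=8

Answer: 8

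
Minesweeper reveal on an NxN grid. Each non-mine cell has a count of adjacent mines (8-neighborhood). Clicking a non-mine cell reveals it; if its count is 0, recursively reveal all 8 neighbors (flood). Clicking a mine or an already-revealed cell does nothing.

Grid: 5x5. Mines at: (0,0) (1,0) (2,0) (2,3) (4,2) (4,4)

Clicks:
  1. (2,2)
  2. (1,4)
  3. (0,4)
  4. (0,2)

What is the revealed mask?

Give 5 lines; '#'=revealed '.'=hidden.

Click 1 (2,2) count=1: revealed 1 new [(2,2)] -> total=1
Click 2 (1,4) count=1: revealed 1 new [(1,4)] -> total=2
Click 3 (0,4) count=0: revealed 7 new [(0,1) (0,2) (0,3) (0,4) (1,1) (1,2) (1,3)] -> total=9
Click 4 (0,2) count=0: revealed 0 new [(none)] -> total=9

Answer: .####
.####
..#..
.....
.....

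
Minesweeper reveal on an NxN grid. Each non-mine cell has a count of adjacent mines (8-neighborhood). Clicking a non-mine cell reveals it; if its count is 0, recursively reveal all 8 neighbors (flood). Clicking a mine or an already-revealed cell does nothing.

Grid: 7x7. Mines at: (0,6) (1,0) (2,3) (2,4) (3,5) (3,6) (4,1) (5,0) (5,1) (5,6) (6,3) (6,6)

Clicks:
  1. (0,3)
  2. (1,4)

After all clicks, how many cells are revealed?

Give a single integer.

Click 1 (0,3) count=0: revealed 10 new [(0,1) (0,2) (0,3) (0,4) (0,5) (1,1) (1,2) (1,3) (1,4) (1,5)] -> total=10
Click 2 (1,4) count=2: revealed 0 new [(none)] -> total=10

Answer: 10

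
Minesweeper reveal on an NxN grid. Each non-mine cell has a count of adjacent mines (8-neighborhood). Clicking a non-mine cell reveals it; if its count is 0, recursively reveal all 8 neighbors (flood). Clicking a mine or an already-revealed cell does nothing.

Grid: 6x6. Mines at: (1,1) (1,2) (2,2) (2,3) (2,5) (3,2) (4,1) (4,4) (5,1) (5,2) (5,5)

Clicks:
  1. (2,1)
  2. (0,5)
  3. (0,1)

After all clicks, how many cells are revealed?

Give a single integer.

Click 1 (2,1) count=4: revealed 1 new [(2,1)] -> total=1
Click 2 (0,5) count=0: revealed 6 new [(0,3) (0,4) (0,5) (1,3) (1,4) (1,5)] -> total=7
Click 3 (0,1) count=2: revealed 1 new [(0,1)] -> total=8

Answer: 8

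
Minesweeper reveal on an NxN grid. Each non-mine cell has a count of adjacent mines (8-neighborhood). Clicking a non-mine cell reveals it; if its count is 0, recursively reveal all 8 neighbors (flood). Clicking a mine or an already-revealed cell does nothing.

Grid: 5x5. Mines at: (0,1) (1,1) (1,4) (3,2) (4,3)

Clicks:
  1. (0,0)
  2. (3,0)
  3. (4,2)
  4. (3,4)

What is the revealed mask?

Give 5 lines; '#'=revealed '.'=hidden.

Click 1 (0,0) count=2: revealed 1 new [(0,0)] -> total=1
Click 2 (3,0) count=0: revealed 6 new [(2,0) (2,1) (3,0) (3,1) (4,0) (4,1)] -> total=7
Click 3 (4,2) count=2: revealed 1 new [(4,2)] -> total=8
Click 4 (3,4) count=1: revealed 1 new [(3,4)] -> total=9

Answer: #....
.....
##...
##..#
###..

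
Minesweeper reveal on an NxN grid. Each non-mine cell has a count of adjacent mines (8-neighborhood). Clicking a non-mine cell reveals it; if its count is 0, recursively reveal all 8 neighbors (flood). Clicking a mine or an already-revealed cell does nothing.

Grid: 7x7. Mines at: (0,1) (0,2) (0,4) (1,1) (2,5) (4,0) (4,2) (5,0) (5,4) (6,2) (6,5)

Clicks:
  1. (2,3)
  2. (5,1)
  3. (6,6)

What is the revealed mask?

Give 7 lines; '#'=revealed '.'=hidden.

Click 1 (2,3) count=0: revealed 9 new [(1,2) (1,3) (1,4) (2,2) (2,3) (2,4) (3,2) (3,3) (3,4)] -> total=9
Click 2 (5,1) count=4: revealed 1 new [(5,1)] -> total=10
Click 3 (6,6) count=1: revealed 1 new [(6,6)] -> total=11

Answer: .......
..###..
..###..
..###..
.......
.#.....
......#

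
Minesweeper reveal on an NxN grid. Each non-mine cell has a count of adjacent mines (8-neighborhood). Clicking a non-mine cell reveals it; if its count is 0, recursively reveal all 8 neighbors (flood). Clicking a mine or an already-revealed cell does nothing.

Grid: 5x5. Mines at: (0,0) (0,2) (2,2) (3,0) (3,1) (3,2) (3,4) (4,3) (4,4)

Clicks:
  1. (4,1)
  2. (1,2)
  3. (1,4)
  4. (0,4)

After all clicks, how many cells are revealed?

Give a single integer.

Answer: 8

Derivation:
Click 1 (4,1) count=3: revealed 1 new [(4,1)] -> total=1
Click 2 (1,2) count=2: revealed 1 new [(1,2)] -> total=2
Click 3 (1,4) count=0: revealed 6 new [(0,3) (0,4) (1,3) (1,4) (2,3) (2,4)] -> total=8
Click 4 (0,4) count=0: revealed 0 new [(none)] -> total=8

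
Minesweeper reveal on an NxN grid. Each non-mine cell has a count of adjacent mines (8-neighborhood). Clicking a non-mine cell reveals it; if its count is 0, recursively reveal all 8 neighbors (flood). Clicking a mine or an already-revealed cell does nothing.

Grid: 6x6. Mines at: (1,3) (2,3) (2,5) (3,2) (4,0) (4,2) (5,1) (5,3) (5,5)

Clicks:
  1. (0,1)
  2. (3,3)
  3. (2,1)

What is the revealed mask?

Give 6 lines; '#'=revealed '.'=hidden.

Answer: ###...
###...
###...
##.#..
......
......

Derivation:
Click 1 (0,1) count=0: revealed 11 new [(0,0) (0,1) (0,2) (1,0) (1,1) (1,2) (2,0) (2,1) (2,2) (3,0) (3,1)] -> total=11
Click 2 (3,3) count=3: revealed 1 new [(3,3)] -> total=12
Click 3 (2,1) count=1: revealed 0 new [(none)] -> total=12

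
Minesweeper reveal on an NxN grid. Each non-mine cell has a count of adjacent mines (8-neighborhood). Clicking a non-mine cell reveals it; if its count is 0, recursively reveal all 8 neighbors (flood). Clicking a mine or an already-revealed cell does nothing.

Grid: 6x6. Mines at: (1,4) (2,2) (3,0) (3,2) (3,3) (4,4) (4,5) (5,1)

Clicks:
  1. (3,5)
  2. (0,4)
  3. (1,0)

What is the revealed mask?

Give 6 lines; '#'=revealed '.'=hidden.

Answer: #####.
####..
##....
.....#
......
......

Derivation:
Click 1 (3,5) count=2: revealed 1 new [(3,5)] -> total=1
Click 2 (0,4) count=1: revealed 1 new [(0,4)] -> total=2
Click 3 (1,0) count=0: revealed 10 new [(0,0) (0,1) (0,2) (0,3) (1,0) (1,1) (1,2) (1,3) (2,0) (2,1)] -> total=12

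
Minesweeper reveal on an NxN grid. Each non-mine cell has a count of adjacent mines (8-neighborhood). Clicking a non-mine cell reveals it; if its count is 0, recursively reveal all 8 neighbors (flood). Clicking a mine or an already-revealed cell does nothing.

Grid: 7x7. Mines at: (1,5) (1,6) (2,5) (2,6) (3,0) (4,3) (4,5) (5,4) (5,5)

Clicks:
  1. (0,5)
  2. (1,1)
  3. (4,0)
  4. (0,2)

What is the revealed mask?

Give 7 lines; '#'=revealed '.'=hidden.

Click 1 (0,5) count=2: revealed 1 new [(0,5)] -> total=1
Click 2 (1,1) count=0: revealed 19 new [(0,0) (0,1) (0,2) (0,3) (0,4) (1,0) (1,1) (1,2) (1,3) (1,4) (2,0) (2,1) (2,2) (2,3) (2,4) (3,1) (3,2) (3,3) (3,4)] -> total=20
Click 3 (4,0) count=1: revealed 1 new [(4,0)] -> total=21
Click 4 (0,2) count=0: revealed 0 new [(none)] -> total=21

Answer: ######.
#####..
#####..
.####..
#......
.......
.......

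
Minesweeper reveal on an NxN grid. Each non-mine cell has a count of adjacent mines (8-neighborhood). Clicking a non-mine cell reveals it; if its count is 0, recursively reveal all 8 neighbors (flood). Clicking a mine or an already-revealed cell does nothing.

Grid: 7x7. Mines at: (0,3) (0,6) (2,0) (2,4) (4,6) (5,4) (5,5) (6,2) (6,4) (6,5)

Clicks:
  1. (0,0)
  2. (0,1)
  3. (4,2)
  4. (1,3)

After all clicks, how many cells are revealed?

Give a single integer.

Answer: 24

Derivation:
Click 1 (0,0) count=0: revealed 6 new [(0,0) (0,1) (0,2) (1,0) (1,1) (1,2)] -> total=6
Click 2 (0,1) count=0: revealed 0 new [(none)] -> total=6
Click 3 (4,2) count=0: revealed 18 new [(1,3) (2,1) (2,2) (2,3) (3,0) (3,1) (3,2) (3,3) (4,0) (4,1) (4,2) (4,3) (5,0) (5,1) (5,2) (5,3) (6,0) (6,1)] -> total=24
Click 4 (1,3) count=2: revealed 0 new [(none)] -> total=24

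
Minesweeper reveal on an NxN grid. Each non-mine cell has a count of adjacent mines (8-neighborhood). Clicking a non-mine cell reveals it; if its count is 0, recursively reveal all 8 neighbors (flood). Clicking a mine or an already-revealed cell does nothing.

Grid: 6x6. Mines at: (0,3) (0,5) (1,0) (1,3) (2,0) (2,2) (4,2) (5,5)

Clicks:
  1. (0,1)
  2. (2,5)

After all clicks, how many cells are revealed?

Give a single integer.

Answer: 12

Derivation:
Click 1 (0,1) count=1: revealed 1 new [(0,1)] -> total=1
Click 2 (2,5) count=0: revealed 11 new [(1,4) (1,5) (2,3) (2,4) (2,5) (3,3) (3,4) (3,5) (4,3) (4,4) (4,5)] -> total=12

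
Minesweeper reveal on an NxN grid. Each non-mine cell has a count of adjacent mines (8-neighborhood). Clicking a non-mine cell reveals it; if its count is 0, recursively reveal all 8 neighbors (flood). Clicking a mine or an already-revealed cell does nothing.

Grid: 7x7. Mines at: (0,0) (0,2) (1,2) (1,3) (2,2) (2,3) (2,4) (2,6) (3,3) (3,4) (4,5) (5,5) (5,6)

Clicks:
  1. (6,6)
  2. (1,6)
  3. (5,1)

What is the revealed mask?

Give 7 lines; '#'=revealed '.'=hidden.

Click 1 (6,6) count=2: revealed 1 new [(6,6)] -> total=1
Click 2 (1,6) count=1: revealed 1 new [(1,6)] -> total=2
Click 3 (5,1) count=0: revealed 22 new [(1,0) (1,1) (2,0) (2,1) (3,0) (3,1) (3,2) (4,0) (4,1) (4,2) (4,3) (4,4) (5,0) (5,1) (5,2) (5,3) (5,4) (6,0) (6,1) (6,2) (6,3) (6,4)] -> total=24

Answer: .......
##....#
##.....
###....
#####..
#####..
#####.#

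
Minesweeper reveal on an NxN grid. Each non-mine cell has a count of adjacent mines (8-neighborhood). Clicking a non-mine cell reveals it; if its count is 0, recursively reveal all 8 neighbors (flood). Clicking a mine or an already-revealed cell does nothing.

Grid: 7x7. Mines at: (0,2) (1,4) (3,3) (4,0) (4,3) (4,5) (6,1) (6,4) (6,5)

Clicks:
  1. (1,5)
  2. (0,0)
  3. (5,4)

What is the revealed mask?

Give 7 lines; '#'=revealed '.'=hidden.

Answer: ##.....
###..#.
###....
###....
.......
....#..
.......

Derivation:
Click 1 (1,5) count=1: revealed 1 new [(1,5)] -> total=1
Click 2 (0,0) count=0: revealed 11 new [(0,0) (0,1) (1,0) (1,1) (1,2) (2,0) (2,1) (2,2) (3,0) (3,1) (3,2)] -> total=12
Click 3 (5,4) count=4: revealed 1 new [(5,4)] -> total=13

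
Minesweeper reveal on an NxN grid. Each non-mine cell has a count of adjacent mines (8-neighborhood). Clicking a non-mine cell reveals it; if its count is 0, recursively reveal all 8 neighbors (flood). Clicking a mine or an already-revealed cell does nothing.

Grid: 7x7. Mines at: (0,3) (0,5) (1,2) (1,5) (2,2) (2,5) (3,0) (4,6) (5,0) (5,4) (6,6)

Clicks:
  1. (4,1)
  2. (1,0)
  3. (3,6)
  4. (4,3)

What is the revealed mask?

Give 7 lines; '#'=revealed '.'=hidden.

Answer: ##.....
##.....
##.....
......#
.#.#...
.......
.......

Derivation:
Click 1 (4,1) count=2: revealed 1 new [(4,1)] -> total=1
Click 2 (1,0) count=0: revealed 6 new [(0,0) (0,1) (1,0) (1,1) (2,0) (2,1)] -> total=7
Click 3 (3,6) count=2: revealed 1 new [(3,6)] -> total=8
Click 4 (4,3) count=1: revealed 1 new [(4,3)] -> total=9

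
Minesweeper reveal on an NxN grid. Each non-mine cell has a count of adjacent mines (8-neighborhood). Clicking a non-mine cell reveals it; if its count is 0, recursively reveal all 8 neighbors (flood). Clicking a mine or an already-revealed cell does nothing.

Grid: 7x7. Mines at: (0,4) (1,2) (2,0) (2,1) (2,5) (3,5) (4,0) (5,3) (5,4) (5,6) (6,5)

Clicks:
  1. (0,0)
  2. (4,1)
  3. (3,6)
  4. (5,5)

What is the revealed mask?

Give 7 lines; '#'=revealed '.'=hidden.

Answer: ##.....
##.....
.......
......#
.#.....
.....#.
.......

Derivation:
Click 1 (0,0) count=0: revealed 4 new [(0,0) (0,1) (1,0) (1,1)] -> total=4
Click 2 (4,1) count=1: revealed 1 new [(4,1)] -> total=5
Click 3 (3,6) count=2: revealed 1 new [(3,6)] -> total=6
Click 4 (5,5) count=3: revealed 1 new [(5,5)] -> total=7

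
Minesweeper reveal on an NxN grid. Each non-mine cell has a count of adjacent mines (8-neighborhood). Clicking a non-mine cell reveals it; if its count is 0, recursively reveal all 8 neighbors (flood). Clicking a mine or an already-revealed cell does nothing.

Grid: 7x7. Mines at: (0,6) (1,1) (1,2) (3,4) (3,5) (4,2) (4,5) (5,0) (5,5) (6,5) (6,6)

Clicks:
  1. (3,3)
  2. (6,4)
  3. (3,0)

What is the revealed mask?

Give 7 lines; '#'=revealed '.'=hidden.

Click 1 (3,3) count=2: revealed 1 new [(3,3)] -> total=1
Click 2 (6,4) count=2: revealed 1 new [(6,4)] -> total=2
Click 3 (3,0) count=0: revealed 6 new [(2,0) (2,1) (3,0) (3,1) (4,0) (4,1)] -> total=8

Answer: .......
.......
##.....
##.#...
##.....
.......
....#..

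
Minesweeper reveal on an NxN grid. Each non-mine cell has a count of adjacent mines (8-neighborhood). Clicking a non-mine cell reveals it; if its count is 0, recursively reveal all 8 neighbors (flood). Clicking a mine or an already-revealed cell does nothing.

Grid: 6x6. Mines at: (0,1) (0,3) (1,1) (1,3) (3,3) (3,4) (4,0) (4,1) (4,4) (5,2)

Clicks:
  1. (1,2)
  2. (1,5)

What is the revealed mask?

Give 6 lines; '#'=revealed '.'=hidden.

Click 1 (1,2) count=4: revealed 1 new [(1,2)] -> total=1
Click 2 (1,5) count=0: revealed 6 new [(0,4) (0,5) (1,4) (1,5) (2,4) (2,5)] -> total=7

Answer: ....##
..#.##
....##
......
......
......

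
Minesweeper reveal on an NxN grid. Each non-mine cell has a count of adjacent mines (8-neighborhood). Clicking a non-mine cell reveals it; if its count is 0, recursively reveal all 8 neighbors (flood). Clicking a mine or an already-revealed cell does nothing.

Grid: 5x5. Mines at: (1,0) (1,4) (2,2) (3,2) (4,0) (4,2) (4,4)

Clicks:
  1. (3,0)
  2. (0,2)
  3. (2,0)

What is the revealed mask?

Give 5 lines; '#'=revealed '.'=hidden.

Answer: .###.
.###.
#....
#....
.....

Derivation:
Click 1 (3,0) count=1: revealed 1 new [(3,0)] -> total=1
Click 2 (0,2) count=0: revealed 6 new [(0,1) (0,2) (0,3) (1,1) (1,2) (1,3)] -> total=7
Click 3 (2,0) count=1: revealed 1 new [(2,0)] -> total=8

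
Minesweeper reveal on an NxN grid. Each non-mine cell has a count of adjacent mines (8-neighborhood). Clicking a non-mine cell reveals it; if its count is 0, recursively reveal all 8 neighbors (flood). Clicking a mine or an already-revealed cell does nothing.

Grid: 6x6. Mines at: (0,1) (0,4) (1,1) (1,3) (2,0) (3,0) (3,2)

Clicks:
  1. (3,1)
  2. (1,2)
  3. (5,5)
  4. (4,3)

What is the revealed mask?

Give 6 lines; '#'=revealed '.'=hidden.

Answer: ......
..#.##
...###
.#.###
######
######

Derivation:
Click 1 (3,1) count=3: revealed 1 new [(3,1)] -> total=1
Click 2 (1,2) count=3: revealed 1 new [(1,2)] -> total=2
Click 3 (5,5) count=0: revealed 20 new [(1,4) (1,5) (2,3) (2,4) (2,5) (3,3) (3,4) (3,5) (4,0) (4,1) (4,2) (4,3) (4,4) (4,5) (5,0) (5,1) (5,2) (5,3) (5,4) (5,5)] -> total=22
Click 4 (4,3) count=1: revealed 0 new [(none)] -> total=22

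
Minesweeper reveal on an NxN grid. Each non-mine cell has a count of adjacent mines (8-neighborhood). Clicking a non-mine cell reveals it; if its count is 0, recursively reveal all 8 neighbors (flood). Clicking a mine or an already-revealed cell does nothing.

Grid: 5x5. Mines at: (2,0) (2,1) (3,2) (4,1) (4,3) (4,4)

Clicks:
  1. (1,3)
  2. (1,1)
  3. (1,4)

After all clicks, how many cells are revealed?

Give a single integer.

Click 1 (1,3) count=0: revealed 15 new [(0,0) (0,1) (0,2) (0,3) (0,4) (1,0) (1,1) (1,2) (1,3) (1,4) (2,2) (2,3) (2,4) (3,3) (3,4)] -> total=15
Click 2 (1,1) count=2: revealed 0 new [(none)] -> total=15
Click 3 (1,4) count=0: revealed 0 new [(none)] -> total=15

Answer: 15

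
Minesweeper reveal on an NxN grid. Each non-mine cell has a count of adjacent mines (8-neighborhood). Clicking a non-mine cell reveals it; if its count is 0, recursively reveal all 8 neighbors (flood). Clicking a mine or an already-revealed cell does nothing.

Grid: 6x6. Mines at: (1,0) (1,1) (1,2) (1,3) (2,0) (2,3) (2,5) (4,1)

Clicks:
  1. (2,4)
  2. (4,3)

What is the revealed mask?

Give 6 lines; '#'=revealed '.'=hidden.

Click 1 (2,4) count=3: revealed 1 new [(2,4)] -> total=1
Click 2 (4,3) count=0: revealed 12 new [(3,2) (3,3) (3,4) (3,5) (4,2) (4,3) (4,4) (4,5) (5,2) (5,3) (5,4) (5,5)] -> total=13

Answer: ......
......
....#.
..####
..####
..####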